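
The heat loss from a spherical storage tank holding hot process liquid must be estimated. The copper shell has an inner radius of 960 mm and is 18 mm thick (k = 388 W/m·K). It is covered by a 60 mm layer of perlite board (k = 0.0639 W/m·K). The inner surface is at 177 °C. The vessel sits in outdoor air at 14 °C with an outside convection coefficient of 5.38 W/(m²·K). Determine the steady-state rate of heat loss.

Each spherical layer contributes R = (1/r_i − 1/r_o)/(4πk):
R_copper shell = (1/0.96 − 1/0.978)/(4π×388) = 3.932×10^-6 K/W
R_perlite board = (1/0.978 − 1/1.038)/(4π×0.0639) = 0.0736 K/W
R_outer film = 1/(h·4πr_o²) = 1/(5.38×4π×1.038²) = 0.01373 K/W
R_total = 0.08734 K/W
Q = ΔT/R_total = 163/0.08734

Q ≈ 1870 W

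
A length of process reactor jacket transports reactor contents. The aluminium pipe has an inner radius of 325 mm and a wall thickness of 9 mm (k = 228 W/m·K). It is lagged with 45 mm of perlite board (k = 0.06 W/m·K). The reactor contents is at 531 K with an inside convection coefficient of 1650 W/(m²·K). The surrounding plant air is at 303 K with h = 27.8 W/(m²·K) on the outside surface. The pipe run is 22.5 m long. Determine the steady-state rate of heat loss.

For a radial system each layer contributes R = ln(r_out/r_in)/(2πkL); films add R = 1/(hA).
R_inner film = 1/(h_i·2πr₁L) = 1/(1650×2π×0.325×22.5) = 1.319×10^-5 K/W
R_aluminium pipe wall = ln(334/325)/(2π×228×22.5) = 8.475×10^-7 K/W
R_perlite board = ln(379/334)/(2π×0.06×22.5) = 0.0149 K/W
R_outer film = 1/(h_o·2πr_oL) = 1/(27.8×2π×0.379×22.5) = 6.714×10^-4 K/W
R_total = 0.01559 K/W
Q = ΔT/R_total = 228/0.01559

Q ≈ 14600 W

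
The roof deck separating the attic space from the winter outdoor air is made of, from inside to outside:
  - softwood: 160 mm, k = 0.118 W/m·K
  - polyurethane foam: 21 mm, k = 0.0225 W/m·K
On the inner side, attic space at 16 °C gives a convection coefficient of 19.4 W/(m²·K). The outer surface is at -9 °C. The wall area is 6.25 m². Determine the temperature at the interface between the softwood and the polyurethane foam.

Model the wall as resistances in series:
R_inner film = 1/(h_i·A) = 1/(19.4×6.25) = 0.008247 K/W
R_softwood = L/(kA) = 0.16/(0.118×6.25) = 0.2169 K/W
R_polyurethane foam = L/(kA) = 0.021/(0.0225×6.25) = 0.1493 K/W
R_total = 0.3745 K/W;  Q = ΔT/R_total = 25/0.3745 = 66.75 W
T_interface = T_inner − Q·ΣR(inner→interface) = 16 − 66.8×0.2252

T ≈ 0.968 °C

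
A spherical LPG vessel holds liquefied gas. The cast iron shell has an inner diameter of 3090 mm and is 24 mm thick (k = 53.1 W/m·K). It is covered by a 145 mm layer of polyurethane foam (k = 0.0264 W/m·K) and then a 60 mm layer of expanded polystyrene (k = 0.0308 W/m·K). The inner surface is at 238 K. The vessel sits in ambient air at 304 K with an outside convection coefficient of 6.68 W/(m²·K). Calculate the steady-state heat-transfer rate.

For a spherical shell R = (1/r₁ − 1/r₂)/(4πk); film R = 1/(h·4πr²). In series:
R_cast iron shell = (1/1.545 − 1/1.569)/(4π×53.1) = 1.484×10^-5 K/W
R_polyurethane foam = (1/1.569 − 1/1.714)/(4π×0.0264) = 0.1625 K/W
R_expanded polystyrene = (1/1.714 − 1/1.774)/(4π×0.0308) = 0.05098 K/W
R_outer film = 1/(h·4πr_o²) = 1/(6.68×4π×1.774²) = 0.003785 K/W
R_total = 0.2173 K/W
Q = ΔT/R_total = 66/0.2173

Q ≈ 304 W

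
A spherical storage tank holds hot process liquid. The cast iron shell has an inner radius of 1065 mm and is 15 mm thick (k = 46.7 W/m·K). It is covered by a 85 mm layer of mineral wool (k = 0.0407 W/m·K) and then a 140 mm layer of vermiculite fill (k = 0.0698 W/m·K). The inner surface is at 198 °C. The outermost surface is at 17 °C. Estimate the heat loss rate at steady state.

Q ≈ 763 W

Radial (spherical) resistances in series:
R_cast iron shell = (1/1.065 − 1/1.08)/(4π×46.7) = 2.222×10^-5 K/W
R_mineral wool = (1/1.08 − 1/1.165)/(4π×0.0407) = 0.1321 K/W
R_vermiculite fill = (1/1.165 − 1/1.305)/(4π×0.0698) = 0.105 K/W
R_total = 0.2371 K/W
Q = ΔT/R_total = 181/0.2371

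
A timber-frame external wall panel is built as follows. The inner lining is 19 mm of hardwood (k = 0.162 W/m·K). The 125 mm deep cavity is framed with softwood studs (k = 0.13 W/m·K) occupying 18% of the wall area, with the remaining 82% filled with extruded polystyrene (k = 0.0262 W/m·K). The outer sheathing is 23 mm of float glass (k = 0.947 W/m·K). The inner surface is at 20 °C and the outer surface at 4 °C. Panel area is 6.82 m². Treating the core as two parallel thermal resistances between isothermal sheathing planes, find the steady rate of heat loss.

Q ≈ 37.3 W

Sheathing layers in series; stud and cavity paths in parallel between them.
R_inner = 0.019/(0.162×6.82) = 0.0172 K/W
R_stud  = 0.125/(0.13×0.18×6.82) = 0.7833 K/W
R_cav   = 0.125/(0.0262×0.82×6.82) = 0.8531 K/W
1/R_core = 1/R_stud + 1/R_cav → R_core = 0.4084 K/W
R_outer = 0.023/(0.947×6.82) = 0.003561 K/W
R_total = 0.4291 K/W
Q = ΔT/R_total = 16/0.4291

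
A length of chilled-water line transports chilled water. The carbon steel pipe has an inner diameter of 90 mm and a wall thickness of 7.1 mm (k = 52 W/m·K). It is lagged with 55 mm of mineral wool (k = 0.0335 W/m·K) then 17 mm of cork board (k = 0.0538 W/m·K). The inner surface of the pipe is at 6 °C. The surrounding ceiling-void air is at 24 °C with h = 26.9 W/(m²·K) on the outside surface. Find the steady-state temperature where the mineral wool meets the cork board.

Radial resistances (cylindrical: R_cond = ln(r_o/r_i)/(2πkL), R_conv = 1/(h·2πrL)):
R_carbon steel pipe wall = ln(52.1/45)/(2π×52×1) = 4.484×10^-4 K/W
R_mineral wool = ln(107.1/52.1)/(2π×0.0335×1) = 3.423 K/W
R_cork board = ln(124.1/107.1)/(2π×0.0538×1) = 0.4358 K/W
R_outer film = 1/(h_o·2πr_oL) = 1/(26.9×2π×0.1241×1) = 0.04768 K/W
R_total = 3.907 K/W
Q = ΔT/R_total = 18/3.907
Q = 4.61 W/m
T_interface = T_inner + Q·ΣR(inner→interface) = 6 + 4.61×3.424

T ≈ 21.8 °C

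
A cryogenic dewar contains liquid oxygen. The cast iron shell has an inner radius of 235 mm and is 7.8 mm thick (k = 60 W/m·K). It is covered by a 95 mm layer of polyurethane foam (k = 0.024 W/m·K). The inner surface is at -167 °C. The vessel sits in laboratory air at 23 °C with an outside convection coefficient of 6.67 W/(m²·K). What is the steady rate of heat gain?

For a spherical shell R = (1/r₁ − 1/r₂)/(4πk); film R = 1/(h·4πr²). In series:
R_cast iron shell = (1/0.235 − 1/0.2428)/(4π×60) = 1.813×10^-4 K/W
R_polyurethane foam = (1/0.2428 − 1/0.3378)/(4π×0.024) = 3.841 K/W
R_outer film = 1/(h·4πr_o²) = 1/(6.67×4π×0.3378²) = 0.1046 K/W
R_total = 3.945 K/W
Q = ΔT/R_total = 190/3.945

Q ≈ 48.2 W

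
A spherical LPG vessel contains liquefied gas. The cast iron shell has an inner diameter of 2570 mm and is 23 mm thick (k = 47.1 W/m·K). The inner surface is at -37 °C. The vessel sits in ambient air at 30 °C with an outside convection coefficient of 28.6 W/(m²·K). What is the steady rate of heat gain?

Spherical conduction: R = (1/r_in − 1/r_out)/(4πk) per layer; series-sum.
R_cast iron shell = (1/1.285 − 1/1.308)/(4π×47.1) = 2.312×10^-5 K/W
R_outer film = 1/(h·4πr_o²) = 1/(28.6×4π×1.308²) = 0.001626 K/W
R_total = 0.001649 K/W
Q = ΔT/R_total = 67/0.001649

Q ≈ 40600 W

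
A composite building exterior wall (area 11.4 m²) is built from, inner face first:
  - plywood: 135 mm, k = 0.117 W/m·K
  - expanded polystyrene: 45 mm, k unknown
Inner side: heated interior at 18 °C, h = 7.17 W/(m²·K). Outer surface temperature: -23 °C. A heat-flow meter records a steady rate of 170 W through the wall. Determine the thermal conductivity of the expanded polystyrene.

Treating each layer as a thermal resistance in series:
R_inner film = 1/(h_i·A) = 1/(7.17×11.4) = 0.01223 K/W
R_plywood = L/(kA) = 0.135/(0.117×11.4) = 0.1012 K/W
Sum of known resistances R_other = 0.1134 K/W
Total R = ΔT/Q = 41/170 = 0.2412 K/W
R_expanded polystyrene = R_total − R_other = 0.1277 K/W
k = L/(R·A) = 0.045/(0.1277×11.4)

k ≈ 0.0309 W/(m·K)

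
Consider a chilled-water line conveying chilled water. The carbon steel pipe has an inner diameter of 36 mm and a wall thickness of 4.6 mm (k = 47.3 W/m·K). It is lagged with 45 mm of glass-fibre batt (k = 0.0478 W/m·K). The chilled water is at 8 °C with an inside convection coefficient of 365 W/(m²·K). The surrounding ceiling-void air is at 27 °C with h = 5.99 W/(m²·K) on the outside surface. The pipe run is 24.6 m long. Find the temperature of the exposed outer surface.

T ≈ 25.2 °C

Per-layer cylindrical resistances, series-summed:
R_inner film = 1/(h_i·2πr₁L) = 1/(365×2π×0.018×24.6) = 9.847×10^-4 K/W
R_carbon steel pipe wall = ln(22.6/18)/(2π×47.3×24.6) = 3.113×10^-5 K/W
R_glass-fibre batt = ln(67.6/22.6)/(2π×0.0478×24.6) = 0.1483 K/W
R_outer film = 1/(h_o·2πr_oL) = 1/(5.99×2π×0.0676×24.6) = 0.01598 K/W
R_total = 0.1653 K/W
Q = ΔT/R_total = 19/0.1653
Q = 115 W
T_interface = T_inner + Q·ΣR(inner→interface) = 8 + 115×0.1493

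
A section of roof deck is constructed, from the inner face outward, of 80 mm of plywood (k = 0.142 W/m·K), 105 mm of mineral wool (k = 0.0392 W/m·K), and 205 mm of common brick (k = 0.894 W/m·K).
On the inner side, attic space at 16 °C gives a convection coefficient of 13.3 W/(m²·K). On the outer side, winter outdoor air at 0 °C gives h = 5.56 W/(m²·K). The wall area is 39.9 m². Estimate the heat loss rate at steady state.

Treating each layer as a thermal resistance in series:
R_inner film = 1/(h_i·A) = 1/(13.3×39.9) = 0.001884 K/W
R_plywood = L/(kA) = 0.08/(0.142×39.9) = 0.01412 K/W
R_mineral wool = L/(kA) = 0.105/(0.0392×39.9) = 0.06713 K/W
R_common brick = L/(kA) = 0.205/(0.894×39.9) = 0.005747 K/W
R_outer film = 1/(h_o·A) = 1/(5.56×39.9) = 0.004508 K/W
R_total = 0.09339 K/W
Q = ΔT / R_total = 16 / 0.09339

Q ≈ 171 W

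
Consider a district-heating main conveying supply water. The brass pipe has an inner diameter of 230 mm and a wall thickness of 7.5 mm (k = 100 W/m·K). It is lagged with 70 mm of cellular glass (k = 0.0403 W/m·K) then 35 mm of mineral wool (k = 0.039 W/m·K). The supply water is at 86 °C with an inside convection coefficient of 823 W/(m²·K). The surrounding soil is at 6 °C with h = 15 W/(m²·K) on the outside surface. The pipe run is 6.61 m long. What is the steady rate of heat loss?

Q ≈ 210 W

Per-layer cylindrical resistances, series-summed:
R_inner film = 1/(h_i·2πr₁L) = 1/(823×2π×0.115×6.61) = 2.544×10^-4 K/W
R_brass pipe wall = ln(122.5/115)/(2π×100×6.61) = 1.521×10^-5 K/W
R_cellular glass = ln(192.5/122.5)/(2π×0.0403×6.61) = 0.27 K/W
R_mineral wool = ln(227.5/192.5)/(2π×0.039×6.61) = 0.1031 K/W
R_outer film = 1/(h_o·2πr_oL) = 1/(15×2π×0.2275×6.61) = 0.007056 K/W
R_total = 0.3805 K/W
Q = ΔT/R_total = 80/0.3805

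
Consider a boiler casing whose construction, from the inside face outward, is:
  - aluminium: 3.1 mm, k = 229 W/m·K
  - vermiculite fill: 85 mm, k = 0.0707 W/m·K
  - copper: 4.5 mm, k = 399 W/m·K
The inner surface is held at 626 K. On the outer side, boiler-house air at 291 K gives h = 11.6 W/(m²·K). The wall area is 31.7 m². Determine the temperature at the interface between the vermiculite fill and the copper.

T ≈ 313 K

Treating each layer as a thermal resistance in series:
R_aluminium = L/(kA) = 0.0031/(229×31.7) = 4.27×10^-7 K/W
R_vermiculite fill = L/(kA) = 0.085/(0.0707×31.7) = 0.03793 K/W
R_copper = L/(kA) = 0.0045/(399×31.7) = 3.558×10^-7 K/W
R_outer film = 1/(h_o·A) = 1/(11.6×31.7) = 0.002719 K/W
R_total = 0.04065 K/W;  Q = ΔT/R_total = 335/0.04065 = 8242 W
T_interface = T_inner − Q·ΣR(inner→interface) = 626 − 8240×0.03793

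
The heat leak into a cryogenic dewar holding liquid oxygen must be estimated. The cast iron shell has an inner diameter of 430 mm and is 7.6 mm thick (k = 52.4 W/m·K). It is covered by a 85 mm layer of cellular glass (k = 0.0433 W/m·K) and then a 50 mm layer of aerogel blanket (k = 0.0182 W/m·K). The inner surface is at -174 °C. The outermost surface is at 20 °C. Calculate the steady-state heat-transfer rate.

Q ≈ 45.4 W

For a spherical shell R = (1/r₁ − 1/r₂)/(4πk); film R = 1/(h·4πr²). In series:
R_cast iron shell = (1/0.215 − 1/0.2226)/(4π×52.4) = 2.412×10^-4 K/W
R_cellular glass = (1/0.2226 − 1/0.3076)/(4π×0.0433) = 2.281 K/W
R_aerogel blanket = (1/0.3076 − 1/0.3576)/(4π×0.0182) = 1.987 K/W
R_total = 4.269 K/W
Q = ΔT/R_total = 194/4.269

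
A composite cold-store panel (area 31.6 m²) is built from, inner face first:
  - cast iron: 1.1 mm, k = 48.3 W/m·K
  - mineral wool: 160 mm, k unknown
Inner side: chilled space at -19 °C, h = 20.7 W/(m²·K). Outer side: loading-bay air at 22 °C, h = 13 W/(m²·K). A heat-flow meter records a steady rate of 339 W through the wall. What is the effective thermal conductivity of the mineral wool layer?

Thermal resistances in series:
R_inner film = 1/(h_i·A) = 1/(20.7×31.6) = 0.001529 K/W
R_cast iron = L/(kA) = 0.0011/(48.3×31.6) = 7.207×10^-7 K/W
R_outer film = 1/(h_o·A) = 1/(13×31.6) = 0.002434 K/W
Sum of known resistances R_other = 0.003964 K/W
Total R = ΔT/Q = 41/339 = 0.1209 K/W
R_mineral wool = R_total − R_other = 0.117 K/W
k = L/(R·A) = 0.16/(0.117×31.6)

k ≈ 0.0433 W/(m·K)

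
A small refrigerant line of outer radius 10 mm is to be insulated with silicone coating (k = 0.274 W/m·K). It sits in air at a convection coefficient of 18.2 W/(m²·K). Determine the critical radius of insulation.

For a cylinder r_cr = k/h = 0.274/18.2
r_cr = 15.1 mm; since the bare radius (10 mm) is below r_cr, adding a thin layer of insulation will *increase* heat loss.

r_cr ≈ 15.1 mm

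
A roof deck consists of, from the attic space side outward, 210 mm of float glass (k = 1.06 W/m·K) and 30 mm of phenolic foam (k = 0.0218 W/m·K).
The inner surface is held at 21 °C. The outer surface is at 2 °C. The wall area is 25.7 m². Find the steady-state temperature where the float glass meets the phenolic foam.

T ≈ 18.6 °C

Using the resistance-network approach (series):
R_float glass = L/(kA) = 0.21/(1.06×25.7) = 0.007709 K/W
R_phenolic foam = L/(kA) = 0.03/(0.0218×25.7) = 0.05355 K/W
R_total = 0.06126 K/W;  Q = ΔT/R_total = 19/0.06126 = 310.2 W
T_interface = T_inner − Q·ΣR(inner→interface) = 21 − 310×0.007709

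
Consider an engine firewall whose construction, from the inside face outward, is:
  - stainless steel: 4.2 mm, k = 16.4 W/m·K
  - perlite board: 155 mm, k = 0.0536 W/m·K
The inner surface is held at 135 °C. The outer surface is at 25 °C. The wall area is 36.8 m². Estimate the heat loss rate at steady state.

Thermal resistances in series:
R_stainless steel = L/(kA) = 0.0042/(16.4×36.8) = 6.959×10^-6 K/W
R_perlite board = L/(kA) = 0.155/(0.0536×36.8) = 0.07858 K/W
R_total = 0.07859 K/W
Q = ΔT / R_total = 110 / 0.07859

Q ≈ 1400 W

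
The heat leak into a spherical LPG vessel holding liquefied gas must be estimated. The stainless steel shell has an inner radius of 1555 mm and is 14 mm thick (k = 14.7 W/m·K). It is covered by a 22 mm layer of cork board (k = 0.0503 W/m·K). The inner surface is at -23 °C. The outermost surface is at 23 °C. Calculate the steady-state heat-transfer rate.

Q ≈ 3290 W

Spherical conduction: R = (1/r_in − 1/r_out)/(4πk) per layer; series-sum.
R_stainless steel shell = (1/1.555 − 1/1.569)/(4π×14.7) = 3.106×10^-5 K/W
R_cork board = (1/1.569 − 1/1.591)/(4π×0.0503) = 0.01394 K/W
R_total = 0.01397 K/W
Q = ΔT/R_total = 46/0.01397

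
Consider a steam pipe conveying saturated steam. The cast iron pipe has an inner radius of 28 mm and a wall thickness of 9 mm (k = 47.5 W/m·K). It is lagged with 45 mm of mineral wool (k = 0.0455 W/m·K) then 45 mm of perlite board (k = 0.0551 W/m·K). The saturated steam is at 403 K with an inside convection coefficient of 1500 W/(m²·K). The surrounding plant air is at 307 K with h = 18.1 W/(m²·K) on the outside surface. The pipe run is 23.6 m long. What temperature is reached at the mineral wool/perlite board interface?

T ≈ 338 K

Per-layer cylindrical resistances, series-summed:
R_inner film = 1/(h_i·2πr₁L) = 1/(1500×2π×0.028×23.6) = 1.606×10^-4 K/W
R_cast iron pipe wall = ln(37/28)/(2π×47.5×23.6) = 3.957×10^-5 K/W
R_mineral wool = ln(82/37)/(2π×0.0455×23.6) = 0.118 K/W
R_perlite board = ln(127/82)/(2π×0.0551×23.6) = 0.05354 K/W
R_outer film = 1/(h_o·2πr_oL) = 1/(18.1×2π×0.127×23.6) = 0.002934 K/W
R_total = 0.1746 K/W
Q = ΔT/R_total = 96/0.1746
Q = 550 W
T_interface = T_inner − Q·ΣR(inner→interface) = 403 − 550×0.1182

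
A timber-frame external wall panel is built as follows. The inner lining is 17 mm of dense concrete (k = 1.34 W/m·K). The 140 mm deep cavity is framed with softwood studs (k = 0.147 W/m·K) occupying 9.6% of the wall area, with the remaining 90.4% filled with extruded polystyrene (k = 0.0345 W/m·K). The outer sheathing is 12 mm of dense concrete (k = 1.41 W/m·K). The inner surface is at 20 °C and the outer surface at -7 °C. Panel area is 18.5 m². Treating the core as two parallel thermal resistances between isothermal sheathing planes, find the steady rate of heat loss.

Sheathing layers in series; stud and cavity paths in parallel between them.
R_inner = 0.017/(1.34×18.5) = 6.858×10^-4 K/W
R_stud  = 0.14/(0.147×0.096×18.5) = 0.5363 K/W
R_cav   = 0.14/(0.0345×0.904×18.5) = 0.2426 K/W
1/R_core = 1/R_stud + 1/R_cav → R_core = 0.1671 K/W
R_outer = 0.012/(1.41×18.5) = 4.6×10^-4 K/W
R_total = 0.1682 K/W
Q = ΔT/R_total = 27/0.1682

Q ≈ 161 W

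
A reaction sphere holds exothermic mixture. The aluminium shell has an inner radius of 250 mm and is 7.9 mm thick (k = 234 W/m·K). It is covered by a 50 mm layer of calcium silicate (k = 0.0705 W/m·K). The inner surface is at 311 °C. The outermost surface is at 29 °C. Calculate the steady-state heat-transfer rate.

Spherical conduction: R = (1/r_in − 1/r_out)/(4πk) per layer; series-sum.
R_aluminium shell = (1/0.25 − 1/0.2579)/(4π×234) = 4.167×10^-5 K/W
R_calcium silicate = (1/0.2579 − 1/0.3079)/(4π×0.0705) = 0.7107 K/W
R_total = 0.7108 K/W
Q = ΔT/R_total = 282/0.7108

Q ≈ 397 W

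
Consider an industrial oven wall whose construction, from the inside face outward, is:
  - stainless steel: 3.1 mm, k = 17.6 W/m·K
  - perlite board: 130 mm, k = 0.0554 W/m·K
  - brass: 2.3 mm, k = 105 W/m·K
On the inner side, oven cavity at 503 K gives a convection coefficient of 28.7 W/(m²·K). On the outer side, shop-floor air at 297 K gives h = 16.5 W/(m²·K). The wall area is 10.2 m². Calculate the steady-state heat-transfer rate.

Q ≈ 860 W

Using the resistance-network approach (series):
R_inner film = 1/(h_i·A) = 1/(28.7×10.2) = 0.003416 K/W
R_stainless steel = L/(kA) = 0.0031/(17.6×10.2) = 1.727×10^-5 K/W
R_perlite board = L/(kA) = 0.13/(0.0554×10.2) = 0.2301 K/W
R_brass = L/(kA) = 0.0023/(105×10.2) = 2.148×10^-6 K/W
R_outer film = 1/(h_o·A) = 1/(16.5×10.2) = 0.005942 K/W
R_total = 0.2394 K/W
Q = ΔT / R_total = 206 / 0.2394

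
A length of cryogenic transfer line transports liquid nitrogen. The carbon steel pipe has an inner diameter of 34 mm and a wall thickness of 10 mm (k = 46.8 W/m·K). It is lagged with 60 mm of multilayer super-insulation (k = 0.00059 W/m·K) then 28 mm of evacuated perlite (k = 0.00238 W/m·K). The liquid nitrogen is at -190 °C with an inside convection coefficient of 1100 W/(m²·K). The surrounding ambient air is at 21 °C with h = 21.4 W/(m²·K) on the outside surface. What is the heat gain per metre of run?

Per-layer cylindrical resistances, series-summed:
R_inner film = 1/(h_i·2πr₁L) = 1/(1100×2π×0.017×1) = 0.008511 K/W
R_carbon steel pipe wall = ln(27/17)/(2π×46.8×1) = 0.001573 K/W
R_multilayer super-insulation = ln(87/27)/(2π×0.00059×1) = 315.6 K/W
R_evacuated perlite = ln(115/87)/(2π×0.00238×1) = 18.66 K/W
R_outer film = 1/(h_o·2πr_oL) = 1/(21.4×2π×0.115×1) = 0.06467 K/W
R_total = 334.4 K/W
Q = ΔT/R_total = 211/334.4

q′ ≈ 0.631 W/m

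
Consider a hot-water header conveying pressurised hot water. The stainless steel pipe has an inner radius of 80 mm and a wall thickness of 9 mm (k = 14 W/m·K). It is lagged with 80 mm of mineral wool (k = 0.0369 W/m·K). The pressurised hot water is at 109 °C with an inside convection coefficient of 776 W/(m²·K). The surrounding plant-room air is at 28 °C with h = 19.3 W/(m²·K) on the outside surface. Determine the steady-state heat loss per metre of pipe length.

Treating each annulus and film as a series resistance:
R_inner film = 1/(h_i·2πr₁L) = 1/(776×2π×0.08×1) = 0.002564 K/W
R_stainless steel pipe wall = ln(89/80)/(2π×14×1) = 0.001212 K/W
R_mineral wool = ln(169/89)/(2π×0.0369×1) = 2.766 K/W
R_outer film = 1/(h_o·2πr_oL) = 1/(19.3×2π×0.169×1) = 0.0488 K/W
R_total = 2.818 K/W
Q = ΔT/R_total = 81/2.818

q′ ≈ 28.7 W/m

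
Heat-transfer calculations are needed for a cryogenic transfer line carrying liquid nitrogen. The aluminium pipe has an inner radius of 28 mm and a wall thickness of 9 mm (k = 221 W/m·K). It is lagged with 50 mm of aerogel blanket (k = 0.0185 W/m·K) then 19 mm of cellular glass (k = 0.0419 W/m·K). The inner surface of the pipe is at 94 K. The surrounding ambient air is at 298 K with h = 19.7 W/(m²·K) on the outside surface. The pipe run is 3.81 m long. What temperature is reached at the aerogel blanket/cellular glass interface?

T ≈ 277 K

Per-layer cylindrical resistances, series-summed:
R_aluminium pipe wall = ln(37/28)/(2π×221×3.81) = 5.268×10^-5 K/W
R_aerogel blanket = ln(87/37)/(2π×0.0185×3.81) = 1.931 K/W
R_cellular glass = ln(106/87)/(2π×0.0419×3.81) = 0.1969 K/W
R_outer film = 1/(h_o·2πr_oL) = 1/(19.7×2π×0.106×3.81) = 0.02 K/W
R_total = 2.148 K/W
Q = ΔT/R_total = 204/2.148
Q = 95 W
T_interface = T_inner + Q·ΣR(inner→interface) = 94 + 95×1.931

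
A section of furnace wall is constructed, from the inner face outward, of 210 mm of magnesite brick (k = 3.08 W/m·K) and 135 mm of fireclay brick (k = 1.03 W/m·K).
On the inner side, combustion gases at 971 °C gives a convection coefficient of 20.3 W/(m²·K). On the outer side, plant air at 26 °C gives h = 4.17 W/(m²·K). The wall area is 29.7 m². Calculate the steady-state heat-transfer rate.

Thermal resistances in series:
R_inner film = 1/(h_i·A) = 1/(20.3×29.7) = 0.001659 K/W
R_magnesite brick = L/(kA) = 0.21/(3.08×29.7) = 0.002296 K/W
R_fireclay brick = L/(kA) = 0.135/(1.03×29.7) = 0.004413 K/W
R_outer film = 1/(h_o·A) = 1/(4.17×29.7) = 0.008074 K/W
R_total = 0.01644 K/W
Q = ΔT / R_total = 945 / 0.01644

Q ≈ 57500 W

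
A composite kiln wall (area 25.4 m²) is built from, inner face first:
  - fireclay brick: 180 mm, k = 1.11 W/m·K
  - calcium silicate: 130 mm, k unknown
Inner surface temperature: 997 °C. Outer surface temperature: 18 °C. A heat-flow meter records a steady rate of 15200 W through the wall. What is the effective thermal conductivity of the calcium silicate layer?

k ≈ 0.0882 W/(m·K)

Series thermal resistances:
R_fireclay brick = L/(kA) = 0.18/(1.11×25.4) = 0.006384 K/W
Sum of known resistances R_other = 0.006384 K/W
Total R = ΔT/Q = 979/15200 = 0.06441 K/W
R_calcium silicate = R_total − R_other = 0.05802 K/W
k = L/(R·A) = 0.13/(0.05802×25.4)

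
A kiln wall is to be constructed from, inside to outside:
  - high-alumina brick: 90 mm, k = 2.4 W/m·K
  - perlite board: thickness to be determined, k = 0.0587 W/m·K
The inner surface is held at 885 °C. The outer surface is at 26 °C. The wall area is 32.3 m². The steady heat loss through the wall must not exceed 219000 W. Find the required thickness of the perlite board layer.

L ≈ 5.24 mm

Thermal resistances in series:
R_high-alumina brick = L/(kA) = 0.09/(2.4×32.3) = 0.001161 K/W
Sum of the known resistances R_other = 0.001161 K/W
Required total resistance R_tot = ΔT/Q_allow = 859/219000 = 0.003922 K/W
R_perlite board = R_tot − R_other = 0.002761 K/W
L = R·k·A = 0.002761×0.0587×32.3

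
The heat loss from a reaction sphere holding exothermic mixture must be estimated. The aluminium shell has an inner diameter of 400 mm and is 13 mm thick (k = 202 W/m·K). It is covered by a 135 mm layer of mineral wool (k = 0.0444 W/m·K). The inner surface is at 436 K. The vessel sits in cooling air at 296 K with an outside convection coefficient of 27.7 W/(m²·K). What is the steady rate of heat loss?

Spherical conduction: R = (1/r_in − 1/r_out)/(4πk) per layer; series-sum.
R_aluminium shell = (1/0.2 − 1/0.213)/(4π×202) = 1.202×10^-4 K/W
R_mineral wool = (1/0.213 − 1/0.348)/(4π×0.0444) = 3.264 K/W
R_outer film = 1/(h·4πr_o²) = 1/(27.7×4π×0.348²) = 0.02372 K/W
R_total = 3.288 K/W
Q = ΔT/R_total = 140/3.288

Q ≈ 42.6 W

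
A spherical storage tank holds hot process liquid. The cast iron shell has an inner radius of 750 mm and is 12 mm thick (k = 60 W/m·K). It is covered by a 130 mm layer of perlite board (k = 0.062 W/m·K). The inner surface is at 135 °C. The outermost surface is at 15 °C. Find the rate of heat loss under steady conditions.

Q ≈ 489 W

Each spherical layer contributes R = (1/r_i − 1/r_o)/(4πk):
R_cast iron shell = (1/0.75 − 1/0.762)/(4π×60) = 2.785×10^-5 K/W
R_perlite board = (1/0.762 − 1/0.892)/(4π×0.062) = 0.2455 K/W
R_total = 0.2455 K/W
Q = ΔT/R_total = 120/0.2455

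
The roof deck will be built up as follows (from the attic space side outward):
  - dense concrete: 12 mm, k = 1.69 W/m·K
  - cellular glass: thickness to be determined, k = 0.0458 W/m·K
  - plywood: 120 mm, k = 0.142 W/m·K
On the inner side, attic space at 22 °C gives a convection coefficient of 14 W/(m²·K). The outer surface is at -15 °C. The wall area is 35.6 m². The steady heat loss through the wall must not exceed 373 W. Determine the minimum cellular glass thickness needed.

Thermal resistances in series:
R_inner film = 1/(h_i·A) = 1/(14×35.6) = 0.002006 K/W
R_dense concrete = L/(kA) = 0.012/(1.69×35.6) = 1.995×10^-4 K/W
R_plywood = L/(kA) = 0.12/(0.142×35.6) = 0.02374 K/W
Sum of the known resistances R_other = 0.02594 K/W
Required total resistance R_tot = ΔT/Q_allow = 37/373 = 0.0992 K/W
R_cellular glass = R_tot − R_other = 0.07325 K/W
L = R·k·A = 0.07325×0.0458×35.6

L ≈ 119 mm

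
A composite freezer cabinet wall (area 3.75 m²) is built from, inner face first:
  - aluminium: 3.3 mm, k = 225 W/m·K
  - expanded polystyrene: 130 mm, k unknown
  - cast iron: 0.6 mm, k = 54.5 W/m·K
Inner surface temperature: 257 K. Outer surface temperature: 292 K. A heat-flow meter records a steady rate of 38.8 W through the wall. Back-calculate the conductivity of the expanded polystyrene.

Treating each layer as a thermal resistance in series:
R_aluminium = L/(kA) = 0.0033/(225×3.75) = 3.911×10^-6 K/W
R_cast iron = L/(kA) = 0.0006/(54.5×3.75) = 2.936×10^-6 K/W
Sum of known resistances R_other = 6.847×10^-6 K/W
Total R = ΔT/Q = 35/38.8 = 0.9021 K/W
R_expanded polystyrene = R_total − R_other = 0.9021 K/W
k = L/(R·A) = 0.13/(0.9021×3.75)

k ≈ 0.0384 W/(m·K)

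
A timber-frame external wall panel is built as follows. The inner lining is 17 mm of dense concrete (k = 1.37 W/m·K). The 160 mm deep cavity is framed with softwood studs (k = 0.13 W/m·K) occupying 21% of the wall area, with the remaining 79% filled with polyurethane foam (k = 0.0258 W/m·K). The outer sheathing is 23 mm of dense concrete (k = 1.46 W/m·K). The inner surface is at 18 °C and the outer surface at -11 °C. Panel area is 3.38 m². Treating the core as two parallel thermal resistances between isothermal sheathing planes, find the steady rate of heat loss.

Sheathing layers in series; stud and cavity paths in parallel between them.
R_inner = 0.017/(1.37×3.38) = 0.003671 K/W
R_stud  = 0.16/(0.13×0.21×3.38) = 1.734 K/W
R_cav   = 0.16/(0.0258×0.79×3.38) = 2.323 K/W
1/R_core = 1/R_stud + 1/R_cav → R_core = 0.9928 K/W
R_outer = 0.023/(1.46×3.38) = 0.004661 K/W
R_total = 1.001 K/W
Q = ΔT/R_total = 29/1.001

Q ≈ 29 W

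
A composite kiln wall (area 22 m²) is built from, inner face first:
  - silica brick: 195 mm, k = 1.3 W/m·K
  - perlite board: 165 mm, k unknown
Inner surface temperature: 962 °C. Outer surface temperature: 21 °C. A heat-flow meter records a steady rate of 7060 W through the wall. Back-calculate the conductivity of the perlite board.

k ≈ 0.0593 W/(m·K)

Treating each layer as a thermal resistance in series:
R_silica brick = L/(kA) = 0.195/(1.3×22) = 0.006818 K/W
Sum of known resistances R_other = 0.006818 K/W
Total R = ΔT/Q = 941/7060 = 0.1333 K/W
R_perlite board = R_total − R_other = 0.1265 K/W
k = L/(R·A) = 0.165/(0.1265×22)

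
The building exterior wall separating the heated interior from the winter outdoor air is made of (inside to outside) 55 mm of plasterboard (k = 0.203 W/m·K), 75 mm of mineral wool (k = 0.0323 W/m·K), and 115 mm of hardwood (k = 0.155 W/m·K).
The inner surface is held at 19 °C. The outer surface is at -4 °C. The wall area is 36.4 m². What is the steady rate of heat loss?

Model the wall as resistances in series:
R_plasterboard = L/(kA) = 0.055/(0.203×36.4) = 0.007443 K/W
R_mineral wool = L/(kA) = 0.075/(0.0323×36.4) = 0.06379 K/W
R_hardwood = L/(kA) = 0.115/(0.155×36.4) = 0.02038 K/W
R_total = 0.09162 K/W
Q = ΔT / R_total = 23 / 0.09162

Q ≈ 251 W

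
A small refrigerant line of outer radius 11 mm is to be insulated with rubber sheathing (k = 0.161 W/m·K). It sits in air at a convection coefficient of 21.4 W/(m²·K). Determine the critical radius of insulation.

For a cylinder r_cr = k/h = 0.161/21.4
r_cr = 7.52 mm; since the bare radius (11 mm) is above r_cr, any added insulation will reduce heat loss.

r_cr ≈ 7.52 mm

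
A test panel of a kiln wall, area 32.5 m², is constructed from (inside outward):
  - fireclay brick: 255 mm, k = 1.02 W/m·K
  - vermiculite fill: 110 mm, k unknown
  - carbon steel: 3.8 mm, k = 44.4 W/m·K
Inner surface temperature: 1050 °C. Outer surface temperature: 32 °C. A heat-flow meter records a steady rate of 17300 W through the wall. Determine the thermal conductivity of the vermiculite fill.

Using the resistance-network approach (series):
R_fireclay brick = L/(kA) = 0.255/(1.02×32.5) = 0.007692 K/W
R_carbon steel = L/(kA) = 0.0038/(44.4×32.5) = 2.633×10^-6 K/W
Sum of known resistances R_other = 0.007695 K/W
Total R = ΔT/Q = 1018/17300 = 0.05884 K/W
R_vermiculite fill = R_total − R_other = 0.05115 K/W
k = L/(R·A) = 0.11/(0.05115×32.5)

k ≈ 0.0662 W/(m·K)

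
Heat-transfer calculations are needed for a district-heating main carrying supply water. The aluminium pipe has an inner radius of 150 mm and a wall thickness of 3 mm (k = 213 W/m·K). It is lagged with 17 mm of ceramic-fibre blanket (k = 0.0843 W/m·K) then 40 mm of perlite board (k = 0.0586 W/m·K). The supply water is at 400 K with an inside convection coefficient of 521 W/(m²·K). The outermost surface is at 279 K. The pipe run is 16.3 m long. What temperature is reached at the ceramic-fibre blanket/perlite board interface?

T ≈ 369 K

Cylindrical conduction, so R = ln(r₂/r₁)/(2πkL) per layer, in series:
R_inner film = 1/(h_i·2πr₁L) = 1/(521×2π×0.15×16.3) = 1.249×10^-4 K/W
R_aluminium pipe wall = ln(153/150)/(2π×213×16.3) = 9.078×10^-7 K/W
R_ceramic-fibre blanket = ln(170/153)/(2π×0.0843×16.3) = 0.0122 K/W
R_perlite board = ln(210/170)/(2π×0.0586×16.3) = 0.03521 K/W
R_total = 0.04754 K/W
Q = ΔT/R_total = 121/0.04754
Q = 2550 W
T_interface = T_inner − Q·ΣR(inner→interface) = 400 − 2550×0.01233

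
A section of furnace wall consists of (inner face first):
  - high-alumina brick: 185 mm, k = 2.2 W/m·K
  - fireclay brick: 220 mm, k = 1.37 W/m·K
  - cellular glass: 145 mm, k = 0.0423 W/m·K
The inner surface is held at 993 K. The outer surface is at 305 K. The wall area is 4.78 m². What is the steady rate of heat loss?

Model the wall as resistances in series:
R_high-alumina brick = L/(kA) = 0.185/(2.2×4.78) = 0.01759 K/W
R_fireclay brick = L/(kA) = 0.22/(1.37×4.78) = 0.03359 K/W
R_cellular glass = L/(kA) = 0.145/(0.0423×4.78) = 0.7171 K/W
R_total = 0.7683 K/W
Q = ΔT / R_total = 688 / 0.7683

Q ≈ 895 W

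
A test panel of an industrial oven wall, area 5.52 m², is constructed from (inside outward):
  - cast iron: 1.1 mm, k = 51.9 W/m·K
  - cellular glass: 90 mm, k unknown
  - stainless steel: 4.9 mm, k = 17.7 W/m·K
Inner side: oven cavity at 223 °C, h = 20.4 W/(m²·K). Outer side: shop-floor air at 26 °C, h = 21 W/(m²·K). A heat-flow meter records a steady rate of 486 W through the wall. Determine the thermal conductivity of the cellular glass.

Thermal resistances in series:
R_inner film = 1/(h_i·A) = 1/(20.4×5.52) = 0.00888 K/W
R_cast iron = L/(kA) = 0.0011/(51.9×5.52) = 3.84×10^-6 K/W
R_stainless steel = L/(kA) = 0.0049/(17.7×5.52) = 5.015×10^-5 K/W
R_outer film = 1/(h_o·A) = 1/(21×5.52) = 0.008627 K/W
Sum of known resistances R_other = 0.01756 K/W
Total R = ΔT/Q = 197/486 = 0.4053 K/W
R_cellular glass = R_total − R_other = 0.3878 K/W
k = L/(R·A) = 0.09/(0.3878×5.52)

k ≈ 0.042 W/(m·K)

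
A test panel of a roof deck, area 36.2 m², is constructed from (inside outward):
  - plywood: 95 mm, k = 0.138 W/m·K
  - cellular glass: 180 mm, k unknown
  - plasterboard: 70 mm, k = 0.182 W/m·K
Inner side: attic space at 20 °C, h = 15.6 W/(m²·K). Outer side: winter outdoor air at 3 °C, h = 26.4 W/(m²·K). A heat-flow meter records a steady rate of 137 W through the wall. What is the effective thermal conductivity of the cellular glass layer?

k ≈ 0.0543 W/(m·K)

Using the resistance-network approach (series):
R_inner film = 1/(h_i·A) = 1/(15.6×36.2) = 0.001771 K/W
R_plywood = L/(kA) = 0.095/(0.138×36.2) = 0.01902 K/W
R_plasterboard = L/(kA) = 0.07/(0.182×36.2) = 0.01062 K/W
R_outer film = 1/(h_o·A) = 1/(26.4×36.2) = 0.001046 K/W
Sum of known resistances R_other = 0.03246 K/W
Total R = ΔT/Q = 17/137 = 0.1241 K/W
R_cellular glass = R_total − R_other = 0.09163 K/W
k = L/(R·A) = 0.18/(0.09163×36.2)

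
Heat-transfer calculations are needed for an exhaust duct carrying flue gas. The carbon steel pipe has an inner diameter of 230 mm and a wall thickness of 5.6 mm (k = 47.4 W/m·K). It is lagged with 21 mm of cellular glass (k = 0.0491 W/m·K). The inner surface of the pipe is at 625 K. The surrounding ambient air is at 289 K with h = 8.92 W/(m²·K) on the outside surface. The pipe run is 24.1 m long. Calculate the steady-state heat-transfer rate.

Treating each annulus and film as a series resistance:
R_carbon steel pipe wall = ln(120.6/115)/(2π×47.4×24.1) = 6.624×10^-6 K/W
R_cellular glass = ln(141.6/120.6)/(2π×0.0491×24.1) = 0.02159 K/W
R_outer film = 1/(h_o·2πr_oL) = 1/(8.92×2π×0.1416×24.1) = 0.005228 K/W
R_total = 0.02683 K/W
Q = ΔT/R_total = 336/0.02683

Q ≈ 12500 W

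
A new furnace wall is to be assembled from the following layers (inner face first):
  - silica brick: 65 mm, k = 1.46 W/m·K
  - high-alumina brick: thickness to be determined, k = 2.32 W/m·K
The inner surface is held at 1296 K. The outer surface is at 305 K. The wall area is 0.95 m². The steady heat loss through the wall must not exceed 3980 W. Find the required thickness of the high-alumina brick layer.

Thermal resistances in series:
R_silica brick = L/(kA) = 0.065/(1.46×0.95) = 0.04686 K/W
Sum of the known resistances R_other = 0.04686 K/W
Required total resistance R_tot = ΔT/Q_allow = 991/3980 = 0.249 K/W
R_high-alumina brick = R_tot − R_other = 0.2021 K/W
L = R·k·A = 0.2021×2.32×0.95

L ≈ 445 mm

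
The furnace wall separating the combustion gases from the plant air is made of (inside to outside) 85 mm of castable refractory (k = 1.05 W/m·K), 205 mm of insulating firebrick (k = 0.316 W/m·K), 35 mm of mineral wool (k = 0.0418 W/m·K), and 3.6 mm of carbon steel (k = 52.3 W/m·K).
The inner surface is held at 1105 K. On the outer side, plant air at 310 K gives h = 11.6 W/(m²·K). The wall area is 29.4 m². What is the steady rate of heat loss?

Treating each layer as a thermal resistance in series:
R_castable refractory = L/(kA) = 0.085/(1.05×29.4) = 0.002753 K/W
R_insulating firebrick = L/(kA) = 0.205/(0.316×29.4) = 0.02207 K/W
R_mineral wool = L/(kA) = 0.035/(0.0418×29.4) = 0.02848 K/W
R_carbon steel = L/(kA) = 0.0036/(52.3×29.4) = 2.341×10^-6 K/W
R_outer film = 1/(h_o·A) = 1/(11.6×29.4) = 0.002932 K/W
R_total = 0.05623 K/W
Q = ΔT / R_total = 795 / 0.05623

Q ≈ 14100 W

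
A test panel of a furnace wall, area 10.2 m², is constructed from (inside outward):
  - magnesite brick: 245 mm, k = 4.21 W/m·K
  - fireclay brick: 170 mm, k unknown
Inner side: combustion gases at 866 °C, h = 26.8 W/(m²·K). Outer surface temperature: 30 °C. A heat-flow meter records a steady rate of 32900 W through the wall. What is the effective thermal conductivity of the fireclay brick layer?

Model the wall as resistances in series:
R_inner film = 1/(h_i·A) = 1/(26.8×10.2) = 0.003658 K/W
R_magnesite brick = L/(kA) = 0.245/(4.21×10.2) = 0.005705 K/W
Sum of known resistances R_other = 0.009364 K/W
Total R = ΔT/Q = 836/32900 = 0.02541 K/W
R_fireclay brick = R_total − R_other = 0.01605 K/W
k = L/(R·A) = 0.17/(0.01605×10.2)

k ≈ 1.04 W/(m·K)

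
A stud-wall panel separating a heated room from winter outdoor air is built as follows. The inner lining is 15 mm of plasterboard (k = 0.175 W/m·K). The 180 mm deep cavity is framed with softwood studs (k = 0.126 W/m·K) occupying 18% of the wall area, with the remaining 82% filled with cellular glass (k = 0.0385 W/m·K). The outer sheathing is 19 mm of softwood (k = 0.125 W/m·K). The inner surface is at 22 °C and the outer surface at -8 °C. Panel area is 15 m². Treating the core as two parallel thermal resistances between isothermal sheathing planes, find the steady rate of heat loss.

Q ≈ 127 W

Sheathing layers in series; stud and cavity paths in parallel between them.
R_inner = 0.015/(0.175×15) = 0.005714 K/W
R_stud  = 0.18/(0.126×0.18×15) = 0.5291 K/W
R_cav   = 0.18/(0.0385×0.82×15) = 0.3801 K/W
1/R_core = 1/R_stud + 1/R_cav → R_core = 0.2212 K/W
R_outer = 0.019/(0.125×15) = 0.01013 K/W
R_total = 0.237 K/W
Q = ΔT/R_total = 30/0.237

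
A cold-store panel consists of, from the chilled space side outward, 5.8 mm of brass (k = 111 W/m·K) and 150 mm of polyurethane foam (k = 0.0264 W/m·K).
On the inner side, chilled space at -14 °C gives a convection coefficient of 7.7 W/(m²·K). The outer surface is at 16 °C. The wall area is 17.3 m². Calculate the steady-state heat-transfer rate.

Model the wall as resistances in series:
R_inner film = 1/(h_i·A) = 1/(7.7×17.3) = 0.007507 K/W
R_brass = L/(kA) = 0.0058/(111×17.3) = 3.02×10^-6 K/W
R_polyurethane foam = L/(kA) = 0.15/(0.0264×17.3) = 0.3284 K/W
R_total = 0.3359 K/W
Q = ΔT / R_total = 30 / 0.3359

Q ≈ 89.3 W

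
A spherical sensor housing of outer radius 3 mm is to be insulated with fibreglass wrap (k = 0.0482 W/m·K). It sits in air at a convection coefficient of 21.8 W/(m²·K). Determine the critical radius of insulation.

r_cr ≈ 4.42 mm

For a sphere r_cr = 2k/h = 2×0.0482/21.8
r_cr = 4.42 mm; since the bare radius (3 mm) is below r_cr, adding a thin layer of insulation will *increase* heat loss.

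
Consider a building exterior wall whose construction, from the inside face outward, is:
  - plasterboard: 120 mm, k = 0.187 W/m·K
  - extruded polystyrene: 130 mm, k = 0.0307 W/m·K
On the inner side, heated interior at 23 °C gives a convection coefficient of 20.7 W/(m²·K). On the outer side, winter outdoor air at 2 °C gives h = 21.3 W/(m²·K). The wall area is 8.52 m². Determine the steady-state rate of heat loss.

Q ≈ 36 W

Series thermal resistances:
R_inner film = 1/(h_i·A) = 1/(20.7×8.52) = 0.00567 K/W
R_plasterboard = L/(kA) = 0.12/(0.187×8.52) = 0.07532 K/W
R_extruded polystyrene = L/(kA) = 0.13/(0.0307×8.52) = 0.497 K/W
R_outer film = 1/(h_o·A) = 1/(21.3×8.52) = 0.00551 K/W
R_total = 0.5835 K/W
Q = ΔT / R_total = 21 / 0.5835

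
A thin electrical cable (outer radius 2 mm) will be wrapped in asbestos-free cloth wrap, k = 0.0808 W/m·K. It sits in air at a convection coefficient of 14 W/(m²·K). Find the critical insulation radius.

r_cr ≈ 5.77 mm

For a cylinder r_cr = k/h = 0.0808/14
r_cr = 5.77 mm; since the bare radius (2 mm) is below r_cr, adding a thin layer of insulation will *increase* heat loss.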